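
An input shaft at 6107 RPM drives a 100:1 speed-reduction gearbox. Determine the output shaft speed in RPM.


omega_out = omega_in / N = 6107 / 100 = 61.0700

61.0700 RPM


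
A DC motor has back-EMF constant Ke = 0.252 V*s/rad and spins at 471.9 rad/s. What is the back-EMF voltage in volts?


V_emf = Ke * omega = 0.252*471.9 = 118.9188

118.9188 V


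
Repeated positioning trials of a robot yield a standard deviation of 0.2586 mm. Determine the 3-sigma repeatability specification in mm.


repeatability = 3*sigma = 3*0.2586 = 0.7758

0.7758 mm


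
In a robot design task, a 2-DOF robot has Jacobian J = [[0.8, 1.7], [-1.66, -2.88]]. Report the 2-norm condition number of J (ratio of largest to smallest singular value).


JJ^T eigenvalues: trace(JJ^T) = 14.5800, det(JJ^T) = det(J)^2 = 0.26832400
s_max^2 = (14.5800 + sqrt(211.50310400))/2 = 14.56157314
s_min^2 = (14.5800 - sqrt(211.50310400))/2 = 0.01842686
kappa = s_max/s_min = sqrt(14.56157314/0.01842686) = 28.1111

28.1111


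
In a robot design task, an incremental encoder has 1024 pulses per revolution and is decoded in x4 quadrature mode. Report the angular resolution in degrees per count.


resolution = 360 / (PPR * 4) = 360 / 4096 = 0.0879

0.0879 degrees


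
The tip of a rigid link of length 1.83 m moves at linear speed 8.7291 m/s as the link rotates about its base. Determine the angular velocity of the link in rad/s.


omega = v / L = 8.7291 / 1.83 = 4.7700

4.7700 rad/s


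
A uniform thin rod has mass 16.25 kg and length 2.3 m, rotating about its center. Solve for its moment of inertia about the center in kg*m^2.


I = (1/12)*m*L^2 = (1/12)*16.25*2.3^2 = 7.1635

7.1635 kg*m^2


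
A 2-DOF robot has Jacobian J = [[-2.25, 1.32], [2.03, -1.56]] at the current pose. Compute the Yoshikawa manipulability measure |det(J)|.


det(J) = -2.25*-1.56 - (1.32)*(2.03) = 0.8304
|det(J)| = 0.8304

0.8304


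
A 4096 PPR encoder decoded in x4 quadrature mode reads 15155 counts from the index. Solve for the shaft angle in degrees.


angle = counts * 360 / (PPR*4) = 15155 * 360 / 16384 = 332.9956

332.9956 degrees


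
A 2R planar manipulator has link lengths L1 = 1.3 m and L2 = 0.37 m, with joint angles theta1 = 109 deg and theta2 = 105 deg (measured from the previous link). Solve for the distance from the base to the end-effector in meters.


x = L1*cos(th1) + L2*cos(th1+th2) = -0.729983
y = L1*sin(th1) + L2*sin(th1+th2) = 1.022273
d = sqrt(x^2 + y^2) = sqrt(0.532875 + 1.045042) = 1.2562

1.2562 m


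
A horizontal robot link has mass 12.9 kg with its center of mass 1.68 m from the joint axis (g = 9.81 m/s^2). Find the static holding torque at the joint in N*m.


tau = m*g*L = 12.9 * 9.81 * 1.68 = 212.6023

212.6023 N*m


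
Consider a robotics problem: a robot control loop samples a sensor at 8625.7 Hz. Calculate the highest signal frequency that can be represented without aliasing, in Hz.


f_max = f_s/2 = 8625.7/2 = 4312.8500

4312.8500 Hz


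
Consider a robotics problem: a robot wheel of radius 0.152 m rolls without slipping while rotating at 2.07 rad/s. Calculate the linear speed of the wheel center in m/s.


v = omega * r = 2.07 * 0.152 = 0.3146

0.3146 m/s


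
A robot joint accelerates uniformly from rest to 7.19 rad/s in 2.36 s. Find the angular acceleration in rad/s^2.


alpha = delta_omega / t = 7.19 / 2.36 = 3.0466

3.0466 rad/s^2


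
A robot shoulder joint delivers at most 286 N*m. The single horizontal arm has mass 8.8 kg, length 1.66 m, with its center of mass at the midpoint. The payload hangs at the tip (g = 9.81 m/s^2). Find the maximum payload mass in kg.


tau_arm = m_arm*g*(L/2) = 8.8*9.81*1.66/2 = 71.6522 N*m
tau_payload = tau_max - tau_arm = 286 - 71.6522 = 214.3478
m_payload = tau_payload / (g*L) = 214.3478 / (9.81*1.66) = 13.1626

13.1626 kg


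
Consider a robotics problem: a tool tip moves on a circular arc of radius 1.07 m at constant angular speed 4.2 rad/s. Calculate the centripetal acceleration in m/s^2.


a_c = omega^2 * r = 4.2^2 * 1.07 = 18.8748

18.8748 m/s^2


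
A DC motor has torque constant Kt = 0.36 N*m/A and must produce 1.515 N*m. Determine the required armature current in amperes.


I = tau / Kt = 1.515/0.36 = 4.2083

4.2083 A


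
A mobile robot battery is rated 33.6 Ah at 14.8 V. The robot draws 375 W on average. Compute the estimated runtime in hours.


E = 33.6*14.8 = 497.2800 Wh
t = E/P = 497.2800/375 = 1.3261

1.3261 hours


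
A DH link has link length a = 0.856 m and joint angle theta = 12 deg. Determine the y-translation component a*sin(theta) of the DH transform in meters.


a*sin(theta) = 0.856*sin(12 deg) = 0.1780

0.1780 m


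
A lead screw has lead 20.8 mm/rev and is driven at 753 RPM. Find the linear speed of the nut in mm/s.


v = lead * (RPM/60) = 20.8*753/60 = 261.0400

261.0400 mm/s


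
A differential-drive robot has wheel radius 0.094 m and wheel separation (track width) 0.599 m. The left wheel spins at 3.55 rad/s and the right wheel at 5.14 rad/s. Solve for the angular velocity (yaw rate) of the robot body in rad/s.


omega = r*(wR - wL)/L = 0.094*(5.14 - (3.55))/0.599 = 0.2495

0.2495 rad/s


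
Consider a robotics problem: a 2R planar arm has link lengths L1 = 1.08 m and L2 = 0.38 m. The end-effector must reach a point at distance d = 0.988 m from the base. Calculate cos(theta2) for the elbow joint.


cos(th2) = (d^2 - L1^2 - L2^2)/(2*L1*L2) = (0.988^2 - 1.08^2 - 0.38^2)/(2*1.08*0.38) = -0.4077

-0.4077


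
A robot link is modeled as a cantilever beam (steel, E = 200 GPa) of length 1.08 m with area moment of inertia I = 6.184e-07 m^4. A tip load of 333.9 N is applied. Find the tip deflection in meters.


delta = F*L^3/(3*E*I) = 333.9*1.08^3/(3*2.000e+11*6.184e-07)
      = 420.6178368/371040 = 0.0011

0.0011 m


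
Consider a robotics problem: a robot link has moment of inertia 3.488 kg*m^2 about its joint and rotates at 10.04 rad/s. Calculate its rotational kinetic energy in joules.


KE = (1/2)*I*omega^2 = 0.5*3.488*10.04^2 = 175.7980

175.7980 J


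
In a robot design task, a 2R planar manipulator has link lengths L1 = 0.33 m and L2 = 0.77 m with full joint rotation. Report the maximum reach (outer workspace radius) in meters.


r_max = L1 + L2 = 0.33 + 0.77 = 1.1000

1.1000 m


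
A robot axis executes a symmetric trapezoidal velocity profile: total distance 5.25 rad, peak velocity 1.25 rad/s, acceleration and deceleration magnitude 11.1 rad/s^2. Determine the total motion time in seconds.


t_acc = v/a = 1.25/11.1 = 0.112613 s
d_acc = v^2/(2a) = 0.070383 rad (each ramp)
d_cruise = 5.25 - 2*0.070383 = 5.109234 rad
t_cruise = 5.109234/1.25 = 4.087387 s
t_total = 2*0.112613 + 4.087387 = 4.3126

4.3126 s


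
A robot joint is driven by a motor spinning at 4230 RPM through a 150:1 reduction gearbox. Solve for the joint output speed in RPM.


omega_joint = omega_motor / N = 4230 / 150 = 28.2000

28.2000 RPM


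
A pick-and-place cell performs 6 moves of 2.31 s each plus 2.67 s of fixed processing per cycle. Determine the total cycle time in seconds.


T = 6*2.31 + 2.67 = 16.5300

16.5300 s


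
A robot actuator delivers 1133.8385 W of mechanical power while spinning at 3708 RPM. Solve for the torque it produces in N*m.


omega = 3708 * 2*pi/60 = 388.300852 rad/s
tau = P / omega = 1133.8385 / 388.300852 = 2.9200

2.9200 N*m


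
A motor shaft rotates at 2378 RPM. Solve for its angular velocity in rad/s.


omega = 2378 * 2*pi/60 = 249.0236

249.0236 rad/s


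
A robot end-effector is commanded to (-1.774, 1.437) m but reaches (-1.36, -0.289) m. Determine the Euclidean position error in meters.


dx = -1.36 - (-1.774) = 0.4140, dy = -0.289 - (1.437) = -1.7260
err = sqrt(0.171396 + 2.979076) = 1.7750

1.7750 m


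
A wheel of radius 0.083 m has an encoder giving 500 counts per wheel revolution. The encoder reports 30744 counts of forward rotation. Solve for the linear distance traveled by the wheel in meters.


revs = 30744/500 = 61.488000
d = revs * 2*pi*r = 61.488000 * 2*pi*0.083 = 32.0663

32.0663 m


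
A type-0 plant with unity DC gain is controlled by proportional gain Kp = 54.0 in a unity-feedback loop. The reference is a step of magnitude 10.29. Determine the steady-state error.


e_ss = R/(1 + Kp) = 10.29/(1 + 54.0) = 10.29/55.0000 = 0.1871

0.1871


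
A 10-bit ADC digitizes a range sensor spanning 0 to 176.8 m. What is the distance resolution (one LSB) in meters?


res = range / 2^n = 176.8/2^10 = 176.8/1024 = 0.1727

0.1727 m


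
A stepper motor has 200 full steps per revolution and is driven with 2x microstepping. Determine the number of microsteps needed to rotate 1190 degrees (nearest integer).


step_size = 360/(200*2) = 360/400 = 0.900000 deg
n = 1190/(360/400) = 1190*400/360 = 1322.2222 -> 1322

1322 steps


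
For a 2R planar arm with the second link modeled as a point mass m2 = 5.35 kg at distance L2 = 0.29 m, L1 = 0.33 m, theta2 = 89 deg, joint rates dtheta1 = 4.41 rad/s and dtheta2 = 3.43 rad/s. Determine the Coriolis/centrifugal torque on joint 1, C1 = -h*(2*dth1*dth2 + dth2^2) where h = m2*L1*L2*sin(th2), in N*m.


h = m2*L1*L2*sin(th2) = 5.35*0.33*0.29*sin(89 deg) = 0.511917
C1 = -h*(2*4.41*3.43 + 3.43^2) = -0.511917*42.0175 = -21.5095

-21.5095 N*m


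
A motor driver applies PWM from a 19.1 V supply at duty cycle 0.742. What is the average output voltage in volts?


V_avg = V_supply * D = 19.1*0.742 = 14.1722

14.1722 V


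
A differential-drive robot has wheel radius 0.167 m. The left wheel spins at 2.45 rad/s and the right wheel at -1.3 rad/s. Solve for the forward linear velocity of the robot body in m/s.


v = r*(wR + wL)/2 = 0.167*(-1.3 + 2.45)/2 = 0.0960

0.0960 m/s


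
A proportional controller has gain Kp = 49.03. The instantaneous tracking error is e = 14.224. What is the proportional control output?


u_P = Kp * e = 49.03 * 14.224 = 697.4027

697.4027


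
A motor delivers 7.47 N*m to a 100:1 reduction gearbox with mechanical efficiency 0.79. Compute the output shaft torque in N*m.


tau_out = tau_in * N * eta = 7.47 * 100 * 0.79 = 590.1300

590.1300 N*m


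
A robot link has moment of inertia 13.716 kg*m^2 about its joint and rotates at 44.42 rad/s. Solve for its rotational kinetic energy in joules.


KE = (1/2)*I*omega^2 = 0.5*13.716*44.42^2 = 13531.7694

13531.7694 J


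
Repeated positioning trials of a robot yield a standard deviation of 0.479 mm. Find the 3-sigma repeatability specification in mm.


repeatability = 3*sigma = 3*0.479 = 1.4370

1.4370 mm


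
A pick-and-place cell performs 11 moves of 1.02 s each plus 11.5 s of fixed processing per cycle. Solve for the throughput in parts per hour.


T_cycle = 11*1.02 + 11.5 = 22.7200 s
rate = 3600/T = 158.4507

158.4507 parts/hour


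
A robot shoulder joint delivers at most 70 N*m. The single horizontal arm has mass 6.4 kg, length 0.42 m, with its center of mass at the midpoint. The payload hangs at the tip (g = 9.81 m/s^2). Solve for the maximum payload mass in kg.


tau_arm = m_arm*g*(L/2) = 6.4*9.81*0.42/2 = 13.1846 N*m
tau_payload = tau_max - tau_arm = 70 - 13.1846 = 56.8154
m_payload = tau_payload / (g*L) = 56.8154 / (9.81*0.42) = 13.7895

13.7895 kg


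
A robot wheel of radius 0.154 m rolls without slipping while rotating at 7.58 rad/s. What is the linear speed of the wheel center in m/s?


v = omega * r = 7.58 * 0.154 = 1.1673

1.1673 m/s


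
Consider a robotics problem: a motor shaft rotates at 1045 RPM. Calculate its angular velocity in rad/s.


omega = 1045 * 2*pi/60 = 109.4321

109.4321 rad/s


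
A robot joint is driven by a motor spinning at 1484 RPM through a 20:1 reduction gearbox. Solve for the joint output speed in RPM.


omega_joint = omega_motor / N = 1484 / 20 = 74.2000

74.2000 RPM


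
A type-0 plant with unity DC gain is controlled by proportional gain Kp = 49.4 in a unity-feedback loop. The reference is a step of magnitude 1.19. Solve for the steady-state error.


e_ss = R/(1 + Kp) = 1.19/(1 + 49.4) = 1.19/50.4000 = 0.0236

0.0236


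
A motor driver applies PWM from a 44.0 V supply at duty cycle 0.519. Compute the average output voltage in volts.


V_avg = V_supply * D = 44.0*0.519 = 22.8360

22.8360 V


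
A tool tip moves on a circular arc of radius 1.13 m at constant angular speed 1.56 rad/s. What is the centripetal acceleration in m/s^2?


a_c = omega^2 * r = 1.56^2 * 1.13 = 2.7500

2.7500 m/s^2


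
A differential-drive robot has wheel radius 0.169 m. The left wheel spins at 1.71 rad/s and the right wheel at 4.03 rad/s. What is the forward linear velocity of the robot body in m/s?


v = r*(wR + wL)/2 = 0.169*(4.03 + 1.71)/2 = 0.4850

0.4850 m/s


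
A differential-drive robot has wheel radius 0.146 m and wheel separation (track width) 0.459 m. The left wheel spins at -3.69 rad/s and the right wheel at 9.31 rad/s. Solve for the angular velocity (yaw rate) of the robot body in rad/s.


omega = r*(wR - wL)/L = 0.146*(9.31 - (-3.69))/0.459 = 4.1351

4.1351 rad/s


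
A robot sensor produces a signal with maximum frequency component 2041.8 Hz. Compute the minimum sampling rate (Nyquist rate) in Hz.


f_s,min = 2*f_max = 2*2041.8 = 4083.6000

4083.6000 Hz


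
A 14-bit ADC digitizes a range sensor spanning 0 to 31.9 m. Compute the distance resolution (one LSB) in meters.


res = range / 2^n = 31.9/2^14 = 31.9/16384 = 0.0019

0.0019 m


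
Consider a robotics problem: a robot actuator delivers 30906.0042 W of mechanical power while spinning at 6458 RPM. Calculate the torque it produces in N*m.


omega = 6458 * 2*pi/60 = 676.280179 rad/s
tau = P / omega = 30906.0042 / 676.280179 = 45.7000

45.7000 N*m


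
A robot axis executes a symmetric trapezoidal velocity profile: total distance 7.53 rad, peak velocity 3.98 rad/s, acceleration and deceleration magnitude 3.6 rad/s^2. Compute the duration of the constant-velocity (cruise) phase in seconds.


t_acc = v/a = 1.105556 s, d_acc = v^2/(2a) = 2.200056 rad each
d_cruise = 7.53 - 2*2.200056 = 3.129888 rad
t_cruise = d_cruise/v = 3.129888/3.98 = 0.7864

0.7864 s


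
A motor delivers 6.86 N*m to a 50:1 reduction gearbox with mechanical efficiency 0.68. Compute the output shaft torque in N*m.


tau_out = tau_in * N * eta = 6.86 * 50 * 0.68 = 233.2400

233.2400 N*m


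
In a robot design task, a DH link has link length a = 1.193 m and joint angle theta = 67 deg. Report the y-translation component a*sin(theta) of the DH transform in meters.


a*sin(theta) = 1.193*sin(67 deg) = 1.0982

1.0982 m


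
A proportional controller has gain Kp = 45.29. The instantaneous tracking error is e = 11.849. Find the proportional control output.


u_P = Kp * e = 45.29 * 11.849 = 536.6412

536.6412


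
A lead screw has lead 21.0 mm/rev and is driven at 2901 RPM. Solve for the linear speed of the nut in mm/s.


v = lead * (RPM/60) = 21.0*2901/60 = 1015.3500

1015.3500 mm/s


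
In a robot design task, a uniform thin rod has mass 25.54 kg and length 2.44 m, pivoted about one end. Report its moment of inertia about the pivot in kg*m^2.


I = (1/3)*m*L^2 = (1/3)*25.54*2.44^2 = 50.6850

50.6850 kg*m^2


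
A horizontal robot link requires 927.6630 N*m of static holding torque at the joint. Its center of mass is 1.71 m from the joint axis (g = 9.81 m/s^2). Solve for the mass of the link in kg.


m = tau / (g*L) = 927.6630 / (9.81 * 1.71) = 55.3000

55.3000 kg


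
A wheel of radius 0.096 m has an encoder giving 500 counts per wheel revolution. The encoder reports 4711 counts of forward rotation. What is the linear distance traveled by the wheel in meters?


revs = 4711/500 = 9.422000
d = revs * 2*pi*r = 9.422000 * 2*pi*0.096 = 5.6832

5.6832 m


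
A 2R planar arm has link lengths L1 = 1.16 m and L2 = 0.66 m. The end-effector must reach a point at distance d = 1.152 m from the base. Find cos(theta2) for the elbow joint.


cos(th2) = (d^2 - L1^2 - L2^2)/(2*L1*L2) = (1.152^2 - 1.16^2 - 0.66^2)/(2*1.16*0.66) = -0.2966

-0.2966


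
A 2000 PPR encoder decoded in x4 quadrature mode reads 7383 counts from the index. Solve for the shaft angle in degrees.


angle = counts * 360 / (PPR*4) = 7383 * 360 / 8000 = 332.2350

332.2350 degrees


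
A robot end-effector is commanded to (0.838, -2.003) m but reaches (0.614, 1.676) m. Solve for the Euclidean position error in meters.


dx = 0.614 - (0.838) = -0.2240, dy = 1.676 - (-2.003) = 3.6790
err = sqrt(0.050176 + 13.535041) = 3.6858

3.6858 m


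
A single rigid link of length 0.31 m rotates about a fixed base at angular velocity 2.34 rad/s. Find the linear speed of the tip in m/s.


v = L*omega = 0.31 * 2.34 = 0.7254

0.7254 m/s


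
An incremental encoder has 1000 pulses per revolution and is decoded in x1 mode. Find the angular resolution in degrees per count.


resolution = 360 / (PPR * 1) = 360 / 1000 = 0.3600

0.3600 degrees


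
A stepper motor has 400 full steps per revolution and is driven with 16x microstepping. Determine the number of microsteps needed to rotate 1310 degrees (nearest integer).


step_size = 360/(400*16) = 360/6400 = 0.056250 deg
n = 1310/(360/6400) = 1310*6400/360 = 23288.8889 -> 23289

23289 steps


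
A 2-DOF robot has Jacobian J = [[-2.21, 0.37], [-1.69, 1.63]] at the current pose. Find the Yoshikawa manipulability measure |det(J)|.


det(J) = -2.21*1.63 - (0.37)*(-1.69) = -2.9770
|det(J)| = 2.9770

2.9770


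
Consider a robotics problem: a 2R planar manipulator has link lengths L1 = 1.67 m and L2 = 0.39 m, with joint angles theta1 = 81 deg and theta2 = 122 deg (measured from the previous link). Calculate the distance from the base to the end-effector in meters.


x = L1*cos(th1) + L2*cos(th1+th2) = -0.097751
y = L1*sin(th1) + L2*sin(th1+th2) = 1.497054
d = sqrt(x^2 + y^2) = sqrt(0.009555 + 2.241171) = 1.5002

1.5002 m


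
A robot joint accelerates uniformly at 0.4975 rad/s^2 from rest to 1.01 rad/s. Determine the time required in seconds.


t = delta_omega / alpha = 1.01 / 0.4975 = 2.0302

2.0302 s


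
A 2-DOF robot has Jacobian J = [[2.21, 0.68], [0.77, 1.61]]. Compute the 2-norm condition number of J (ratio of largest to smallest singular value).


JJ^T eigenvalues: trace(JJ^T) = 8.5315, det(JJ^T) = det(J)^2 = 9.20819025
s_max^2 = (8.5315 + sqrt(35.95373125))/2 = 7.26382152
s_min^2 = (8.5315 - sqrt(35.95373125))/2 = 1.26767848
kappa = s_max/s_min = sqrt(7.26382152/1.26767848) = 2.3937

2.3937


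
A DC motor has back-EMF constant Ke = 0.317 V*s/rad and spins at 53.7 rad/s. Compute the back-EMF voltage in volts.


V_emf = Ke * omega = 0.317*53.7 = 17.0229

17.0229 V


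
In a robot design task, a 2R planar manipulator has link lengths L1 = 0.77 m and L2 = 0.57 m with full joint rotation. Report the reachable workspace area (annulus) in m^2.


r_max = L1 + L2 = 1.3400, r_min = |L1 - L2| = 0.2000
A = pi*(r_max^2 - r_min^2) = pi*(1.7956 - 0.0400) = 5.5154

5.5154 m^2


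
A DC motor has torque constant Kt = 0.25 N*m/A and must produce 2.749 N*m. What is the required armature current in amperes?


I = tau / Kt = 2.749/0.25 = 10.9960

10.9960 A


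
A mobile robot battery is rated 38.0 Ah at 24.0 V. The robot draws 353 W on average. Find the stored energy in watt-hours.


E = capacity * V = 38.0*24.0 = 912.0000

912.0000 Wh


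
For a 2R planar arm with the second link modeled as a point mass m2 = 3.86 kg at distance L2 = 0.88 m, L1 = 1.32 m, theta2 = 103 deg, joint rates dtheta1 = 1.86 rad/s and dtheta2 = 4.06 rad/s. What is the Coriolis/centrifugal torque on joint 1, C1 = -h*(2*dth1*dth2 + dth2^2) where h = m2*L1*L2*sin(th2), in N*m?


h = m2*L1*L2*sin(th2) = 3.86*1.32*0.88*sin(103 deg) = 4.368857
C1 = -h*(2*1.86*4.06 + 4.06^2) = -4.368857*31.5868 = -137.9982

-137.9982 N*m


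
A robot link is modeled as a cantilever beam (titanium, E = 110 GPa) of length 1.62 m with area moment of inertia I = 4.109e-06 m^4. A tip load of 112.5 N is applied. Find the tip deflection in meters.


delta = F*L^3/(3*E*I) = 112.5*1.62^3/(3*1.100e+11*4.109e-06)
      = 478.2969/1355970 = 3.5273e-04

3.5273e-04 m


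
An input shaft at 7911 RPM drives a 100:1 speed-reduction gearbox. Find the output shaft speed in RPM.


omega_out = omega_in / N = 7911 / 100 = 79.1100

79.1100 RPM


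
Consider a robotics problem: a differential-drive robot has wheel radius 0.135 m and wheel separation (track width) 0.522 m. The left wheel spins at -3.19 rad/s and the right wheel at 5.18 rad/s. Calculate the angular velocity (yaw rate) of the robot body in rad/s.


omega = r*(wR - wL)/L = 0.135*(5.18 - (-3.19))/0.522 = 2.1647

2.1647 rad/s


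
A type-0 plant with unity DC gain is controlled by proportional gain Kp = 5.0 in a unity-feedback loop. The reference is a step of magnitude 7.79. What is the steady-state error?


e_ss = R/(1 + Kp) = 7.79/(1 + 5.0) = 7.79/6.0000 = 1.2983

1.2983


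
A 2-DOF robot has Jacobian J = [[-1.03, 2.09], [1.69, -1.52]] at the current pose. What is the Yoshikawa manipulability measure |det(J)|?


det(J) = -1.03*-1.52 - (2.09)*(1.69) = -1.9665
|det(J)| = 1.9665

1.9665


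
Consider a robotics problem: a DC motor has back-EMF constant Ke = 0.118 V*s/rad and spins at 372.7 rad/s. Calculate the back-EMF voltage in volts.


V_emf = Ke * omega = 0.118*372.7 = 43.9786

43.9786 V


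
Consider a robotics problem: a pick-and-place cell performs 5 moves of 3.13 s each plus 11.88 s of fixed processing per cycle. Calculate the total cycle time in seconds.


T = 5*3.13 + 11.88 = 27.5300

27.5300 s


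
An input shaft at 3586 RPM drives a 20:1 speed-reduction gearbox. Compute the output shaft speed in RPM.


omega_out = omega_in / N = 3586 / 20 = 179.3000

179.3000 RPM


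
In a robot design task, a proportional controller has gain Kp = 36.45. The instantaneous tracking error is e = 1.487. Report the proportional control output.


u_P = Kp * e = 36.45 * 1.487 = 54.2012

54.2012


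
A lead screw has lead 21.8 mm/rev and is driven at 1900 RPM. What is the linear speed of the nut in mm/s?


v = lead * (RPM/60) = 21.8*1900/60 = 690.3333

690.3333 mm/s


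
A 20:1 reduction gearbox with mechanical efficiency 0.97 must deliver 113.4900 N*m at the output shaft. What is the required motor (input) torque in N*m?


tau_in = tau_out / (N * eta) = 113.4900 / (20 * 0.97) = 5.8500

5.8500 N*m


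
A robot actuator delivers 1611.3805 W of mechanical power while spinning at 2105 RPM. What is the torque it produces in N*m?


omega = 2105 * 2*pi/60 = 220.435085 rad/s
tau = P / omega = 1611.3805 / 220.435085 = 7.3100

7.3100 N*m


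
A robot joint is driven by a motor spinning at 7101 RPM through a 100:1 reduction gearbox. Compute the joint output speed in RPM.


omega_joint = omega_motor / N = 7101 / 100 = 71.0100

71.0100 RPM


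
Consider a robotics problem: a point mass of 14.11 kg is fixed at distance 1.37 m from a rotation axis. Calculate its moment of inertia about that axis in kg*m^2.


I = m*r^2 = 14.11*1.37^2 = 26.4831

26.4831 kg*m^2


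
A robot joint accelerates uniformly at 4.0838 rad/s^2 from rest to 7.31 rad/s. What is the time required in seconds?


t = delta_omega / alpha = 7.31 / 4.0838 = 1.7900

1.7900 s


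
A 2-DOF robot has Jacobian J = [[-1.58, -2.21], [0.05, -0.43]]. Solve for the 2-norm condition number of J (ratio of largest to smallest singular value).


JJ^T eigenvalues: trace(JJ^T) = 7.5679, det(JJ^T) = det(J)^2 = 0.62394201
s_max^2 = (7.5679 + sqrt(54.77734237))/2 = 7.48453584
s_min^2 = (7.5679 - sqrt(54.77734237))/2 = 0.08336416
kappa = s_max/s_min = sqrt(7.48453584/0.08336416) = 9.4753

9.4753


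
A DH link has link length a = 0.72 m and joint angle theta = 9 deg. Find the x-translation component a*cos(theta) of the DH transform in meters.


a*cos(theta) = 0.72*cos(9 deg) = 0.7111

0.7111 m


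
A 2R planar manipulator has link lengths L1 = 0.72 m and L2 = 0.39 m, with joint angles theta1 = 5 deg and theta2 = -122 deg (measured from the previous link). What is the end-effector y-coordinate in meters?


y = L1*sin(th1) + L2*sin(th1+th2) = 0.72*sin(5 deg) + 0.39*sin(-117 deg) = -0.2847

-0.2847 m


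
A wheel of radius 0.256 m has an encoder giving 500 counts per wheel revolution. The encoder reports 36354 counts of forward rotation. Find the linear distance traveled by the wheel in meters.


revs = 36354/500 = 72.708000
d = revs * 2*pi*r = 72.708000 * 2*pi*0.256 = 116.9505

116.9505 m


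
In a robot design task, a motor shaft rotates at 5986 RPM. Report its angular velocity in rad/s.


omega = 5986 * 2*pi/60 = 626.8525

626.8525 rad/s


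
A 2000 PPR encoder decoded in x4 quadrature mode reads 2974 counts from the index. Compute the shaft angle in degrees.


angle = counts * 360 / (PPR*4) = 2974 * 360 / 8000 = 133.8300

133.8300 degrees


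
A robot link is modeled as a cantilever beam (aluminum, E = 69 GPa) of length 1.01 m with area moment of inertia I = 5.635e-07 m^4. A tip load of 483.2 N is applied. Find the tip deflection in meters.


delta = F*L^3/(3*E*I) = 483.2*1.01^3/(3*6.900e+10*5.635e-07)
      = 497.8414432/116644.5 = 0.0043

0.0043 m


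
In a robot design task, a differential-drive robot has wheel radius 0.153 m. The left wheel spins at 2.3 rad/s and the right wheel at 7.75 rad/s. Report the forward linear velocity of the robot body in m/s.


v = r*(wR + wL)/2 = 0.153*(7.75 + 2.3)/2 = 0.7688

0.7688 m/s


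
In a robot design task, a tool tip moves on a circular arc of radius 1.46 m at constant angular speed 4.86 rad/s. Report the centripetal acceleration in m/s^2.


a_c = omega^2 * r = 4.86^2 * 1.46 = 34.4846

34.4846 m/s^2


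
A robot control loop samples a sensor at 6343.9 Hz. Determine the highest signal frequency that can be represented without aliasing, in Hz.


f_max = f_s/2 = 6343.9/2 = 3171.9500

3171.9500 Hz


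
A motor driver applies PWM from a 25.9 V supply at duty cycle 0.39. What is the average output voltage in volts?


V_avg = V_supply * D = 25.9*0.39 = 10.1010

10.1010 V


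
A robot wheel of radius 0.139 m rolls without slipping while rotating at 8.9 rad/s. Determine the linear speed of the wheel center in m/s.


v = omega * r = 8.9 * 0.139 = 1.2371

1.2371 m/s


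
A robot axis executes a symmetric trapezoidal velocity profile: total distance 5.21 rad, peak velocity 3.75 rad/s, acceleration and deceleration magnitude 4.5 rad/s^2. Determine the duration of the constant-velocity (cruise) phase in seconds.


t_acc = v/a = 0.833333 s, d_acc = v^2/(2a) = 1.562500 rad each
d_cruise = 5.21 - 2*1.562500 = 2.085000 rad
t_cruise = d_cruise/v = 2.085000/3.75 = 0.5560

0.5560 s


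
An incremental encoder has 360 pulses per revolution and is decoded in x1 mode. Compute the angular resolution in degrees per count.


resolution = 360 / (PPR * 1) = 360 / 360 = 1.0000

1.0000 degrees


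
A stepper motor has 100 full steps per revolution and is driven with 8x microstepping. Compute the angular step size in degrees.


step = 360/(100*8) = 360/800 = 0.4500

0.4500 degrees


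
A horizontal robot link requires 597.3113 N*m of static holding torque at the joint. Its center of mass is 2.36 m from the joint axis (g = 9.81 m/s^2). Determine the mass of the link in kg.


m = tau / (g*L) = 597.3113 / (9.81 * 2.36) = 25.8000

25.8000 kg


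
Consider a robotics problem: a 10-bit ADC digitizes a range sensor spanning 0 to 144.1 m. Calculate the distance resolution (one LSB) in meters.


res = range / 2^n = 144.1/2^10 = 144.1/1024 = 0.1407

0.1407 m


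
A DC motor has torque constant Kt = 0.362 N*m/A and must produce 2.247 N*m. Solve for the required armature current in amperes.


I = tau / Kt = 2.247/0.362 = 6.2072

6.2072 A


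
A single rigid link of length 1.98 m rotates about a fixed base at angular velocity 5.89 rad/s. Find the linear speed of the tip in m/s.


v = L*omega = 1.98 * 5.89 = 11.6622

11.6622 m/s


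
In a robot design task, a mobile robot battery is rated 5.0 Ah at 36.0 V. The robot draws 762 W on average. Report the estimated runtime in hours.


E = 5.0*36.0 = 180.0000 Wh
t = E/P = 180.0000/762 = 0.2362

0.2362 hours


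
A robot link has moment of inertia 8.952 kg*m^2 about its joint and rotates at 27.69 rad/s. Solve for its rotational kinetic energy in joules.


KE = (1/2)*I*omega^2 = 0.5*8.952*27.69^2 = 3431.9108

3431.9108 J


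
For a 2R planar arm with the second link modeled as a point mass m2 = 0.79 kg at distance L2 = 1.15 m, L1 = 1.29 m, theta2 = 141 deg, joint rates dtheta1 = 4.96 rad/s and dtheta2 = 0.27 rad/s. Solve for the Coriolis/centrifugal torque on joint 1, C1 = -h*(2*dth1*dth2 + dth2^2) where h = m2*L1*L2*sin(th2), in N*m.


h = m2*L1*L2*sin(th2) = 0.79*1.29*1.15*sin(141 deg) = 0.737541
C1 = -h*(2*4.96*0.27 + 0.27^2) = -0.737541*2.7513 = -2.0292

-2.0292 N*m


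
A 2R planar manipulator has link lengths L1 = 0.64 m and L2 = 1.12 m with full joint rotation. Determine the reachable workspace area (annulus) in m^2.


r_max = L1 + L2 = 1.7600, r_min = |L1 - L2| = 0.4800
A = pi*(r_max^2 - r_min^2) = pi*(3.0976 - 0.2304) = 9.0076

9.0076 m^2


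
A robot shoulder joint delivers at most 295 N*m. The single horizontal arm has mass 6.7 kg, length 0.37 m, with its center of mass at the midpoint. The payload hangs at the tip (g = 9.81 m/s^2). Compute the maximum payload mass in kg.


tau_arm = m_arm*g*(L/2) = 6.7*9.81*0.37/2 = 12.1595 N*m
tau_payload = tau_max - tau_arm = 295 - 12.1595 = 282.8405
m_payload = tau_payload / (g*L) = 282.8405 / (9.81*0.37) = 77.9239

77.9239 kg


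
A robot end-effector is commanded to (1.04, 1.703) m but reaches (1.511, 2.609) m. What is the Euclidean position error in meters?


dx = 1.511 - (1.04) = 0.4710, dy = 2.609 - (1.703) = 0.9060
err = sqrt(0.221841 + 0.820836) = 1.0211

1.0211 m


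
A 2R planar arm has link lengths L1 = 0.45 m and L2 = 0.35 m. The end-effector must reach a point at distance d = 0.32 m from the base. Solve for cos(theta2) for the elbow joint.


cos(th2) = (d^2 - L1^2 - L2^2)/(2*L1*L2) = (0.32^2 - 0.45^2 - 0.35^2)/(2*0.45*0.35) = -0.7067

-0.7067


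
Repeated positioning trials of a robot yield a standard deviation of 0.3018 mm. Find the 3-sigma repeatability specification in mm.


repeatability = 3*sigma = 3*0.3018 = 0.9054

0.9054 mm


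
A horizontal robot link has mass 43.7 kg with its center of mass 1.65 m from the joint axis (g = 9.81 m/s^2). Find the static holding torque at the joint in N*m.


tau = m*g*L = 43.7 * 9.81 * 1.65 = 707.3501

707.3501 N*m


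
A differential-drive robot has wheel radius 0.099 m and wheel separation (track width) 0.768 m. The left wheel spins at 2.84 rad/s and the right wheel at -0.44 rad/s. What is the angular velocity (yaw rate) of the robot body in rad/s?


omega = r*(wR - wL)/L = 0.099*(-0.44 - (2.84))/0.768 = -0.4228

-0.4228 rad/s


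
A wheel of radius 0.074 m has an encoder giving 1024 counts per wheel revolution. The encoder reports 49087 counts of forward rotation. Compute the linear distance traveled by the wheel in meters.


revs = 49087/1024 = 47.936523
d = revs * 2*pi*r = 47.936523 * 2*pi*0.074 = 22.2884

22.2884 m


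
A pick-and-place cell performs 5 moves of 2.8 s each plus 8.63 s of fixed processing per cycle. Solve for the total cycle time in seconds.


T = 5*2.8 + 8.63 = 22.6300

22.6300 s


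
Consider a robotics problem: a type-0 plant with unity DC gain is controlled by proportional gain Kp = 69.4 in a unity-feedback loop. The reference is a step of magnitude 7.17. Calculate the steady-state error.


e_ss = R/(1 + Kp) = 7.17/(1 + 69.4) = 7.17/70.4000 = 0.1018

0.1018


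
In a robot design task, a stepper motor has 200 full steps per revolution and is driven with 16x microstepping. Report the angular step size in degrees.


step = 360/(200*16) = 360/3200 = 0.1125

0.1125 degrees


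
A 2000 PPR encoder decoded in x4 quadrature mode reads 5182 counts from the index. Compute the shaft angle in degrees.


angle = counts * 360 / (PPR*4) = 5182 * 360 / 8000 = 233.1900

233.1900 degrees


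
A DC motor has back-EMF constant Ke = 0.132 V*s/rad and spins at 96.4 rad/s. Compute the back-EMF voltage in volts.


V_emf = Ke * omega = 0.132*96.4 = 12.7248

12.7248 V


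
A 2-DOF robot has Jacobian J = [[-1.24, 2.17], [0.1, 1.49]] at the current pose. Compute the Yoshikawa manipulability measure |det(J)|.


det(J) = -1.24*1.49 - (2.17)*(0.1) = -2.0646
|det(J)| = 2.0646

2.0646


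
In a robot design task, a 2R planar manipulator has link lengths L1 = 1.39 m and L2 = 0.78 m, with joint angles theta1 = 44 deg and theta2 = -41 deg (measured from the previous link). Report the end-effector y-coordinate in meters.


y = L1*sin(th1) + L2*sin(th1+th2) = 1.39*sin(44 deg) + 0.78*sin(3 deg) = 1.0064

1.0064 m


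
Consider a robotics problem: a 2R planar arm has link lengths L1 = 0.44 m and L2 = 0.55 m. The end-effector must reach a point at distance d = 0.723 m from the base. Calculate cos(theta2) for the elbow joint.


cos(th2) = (d^2 - L1^2 - L2^2)/(2*L1*L2) = (0.723^2 - 0.44^2 - 0.55^2)/(2*0.44*0.55) = 0.0550

0.0550


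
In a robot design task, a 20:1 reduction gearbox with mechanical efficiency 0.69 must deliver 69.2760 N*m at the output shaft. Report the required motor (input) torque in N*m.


tau_in = tau_out / (N * eta) = 69.2760 / (20 * 0.69) = 5.0200

5.0200 N*m


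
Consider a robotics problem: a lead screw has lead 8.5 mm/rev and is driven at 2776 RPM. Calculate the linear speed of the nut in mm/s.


v = lead * (RPM/60) = 8.5*2776/60 = 393.2667

393.2667 mm/s


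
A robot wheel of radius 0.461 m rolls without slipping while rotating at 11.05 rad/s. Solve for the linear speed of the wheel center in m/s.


v = omega * r = 11.05 * 0.461 = 5.0941

5.0941 m/s


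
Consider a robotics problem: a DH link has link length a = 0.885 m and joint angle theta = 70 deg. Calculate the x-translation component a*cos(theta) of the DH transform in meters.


a*cos(theta) = 0.885*cos(70 deg) = 0.3027

0.3027 m


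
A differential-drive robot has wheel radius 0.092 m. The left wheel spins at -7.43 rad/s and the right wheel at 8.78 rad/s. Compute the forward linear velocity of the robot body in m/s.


v = r*(wR + wL)/2 = 0.092*(8.78 + -7.43)/2 = 0.0621

0.0621 m/s


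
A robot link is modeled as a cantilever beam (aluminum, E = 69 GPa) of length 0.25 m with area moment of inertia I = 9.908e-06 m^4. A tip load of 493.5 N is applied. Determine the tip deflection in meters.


delta = F*L^3/(3*E*I) = 493.5*0.25^3/(3*6.900e+10*9.908e-06)
      = 7.7109375/2050956 = 3.7597e-06

3.7597e-06 m


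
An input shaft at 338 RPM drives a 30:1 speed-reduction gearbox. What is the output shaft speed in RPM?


omega_out = omega_in / N = 338 / 30 = 11.2667

11.2667 RPM


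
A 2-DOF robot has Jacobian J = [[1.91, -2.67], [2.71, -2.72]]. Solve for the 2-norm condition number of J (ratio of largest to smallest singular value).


JJ^T eigenvalues: trace(JJ^T) = 25.5195, det(JJ^T) = det(J)^2 = 4.16364025
s_max^2 = (25.5195 + sqrt(634.59031925))/2 = 25.35528809
s_min^2 = (25.5195 - sqrt(634.59031925))/2 = 0.16421191
kappa = s_max/s_min = sqrt(25.35528809/0.16421191) = 12.4260

12.4260


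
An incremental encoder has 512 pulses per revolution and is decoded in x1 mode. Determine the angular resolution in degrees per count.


resolution = 360 / (PPR * 1) = 360 / 512 = 0.7031

0.7031 degrees


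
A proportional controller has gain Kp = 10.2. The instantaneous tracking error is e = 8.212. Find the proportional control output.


u_P = Kp * e = 10.2 * 8.212 = 83.7624

83.7624


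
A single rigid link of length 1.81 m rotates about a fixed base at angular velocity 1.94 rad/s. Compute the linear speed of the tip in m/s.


v = L*omega = 1.81 * 1.94 = 3.5114

3.5114 m/s


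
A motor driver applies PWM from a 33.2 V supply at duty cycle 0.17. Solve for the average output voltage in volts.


V_avg = V_supply * D = 33.2*0.17 = 5.6440

5.6440 V


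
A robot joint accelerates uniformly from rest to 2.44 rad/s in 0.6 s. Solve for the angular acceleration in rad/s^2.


alpha = delta_omega / t = 2.44 / 0.6 = 4.0667

4.0667 rad/s^2


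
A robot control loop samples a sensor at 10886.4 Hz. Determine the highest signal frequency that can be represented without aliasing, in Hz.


f_max = f_s/2 = 10886.4/2 = 5443.2000

5443.2000 Hz


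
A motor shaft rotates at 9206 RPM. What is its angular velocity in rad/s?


omega = 9206 * 2*pi/60 = 964.0501

964.0501 rad/s


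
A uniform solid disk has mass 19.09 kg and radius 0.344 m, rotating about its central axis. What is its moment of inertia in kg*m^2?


I = (1/2)*m*R^2 = 0.5*19.09*0.344^2 = 1.1295

1.1295 kg*m^2


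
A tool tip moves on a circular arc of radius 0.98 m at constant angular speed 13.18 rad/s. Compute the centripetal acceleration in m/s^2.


a_c = omega^2 * r = 13.18^2 * 0.98 = 170.2382

170.2382 m/s^2


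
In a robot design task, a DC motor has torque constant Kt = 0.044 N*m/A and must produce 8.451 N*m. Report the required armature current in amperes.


I = tau / Kt = 8.451/0.044 = 192.0682

192.0682 A


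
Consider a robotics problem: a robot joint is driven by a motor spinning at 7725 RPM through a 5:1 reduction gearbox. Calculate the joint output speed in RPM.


omega_joint = omega_motor / N = 7725 / 5 = 1545.0000

1545.0000 RPM


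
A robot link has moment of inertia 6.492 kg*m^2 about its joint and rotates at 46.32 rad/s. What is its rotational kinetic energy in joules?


KE = (1/2)*I*omega^2 = 0.5*6.492*46.32^2 = 6964.4306

6964.4306 J


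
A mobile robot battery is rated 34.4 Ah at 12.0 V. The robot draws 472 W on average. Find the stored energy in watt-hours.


E = capacity * V = 34.4*12.0 = 412.8000

412.8000 Wh


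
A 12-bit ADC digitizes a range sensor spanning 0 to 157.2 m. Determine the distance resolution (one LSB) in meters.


res = range / 2^n = 157.2/2^12 = 157.2/4096 = 0.0384

0.0384 m


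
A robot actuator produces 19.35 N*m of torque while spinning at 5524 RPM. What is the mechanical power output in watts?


omega = 5524 * 2*pi/60 = 578.471927 rad/s
P = tau * omega = 19.35 * 578.471927 = 11193.4318

11193.4318 W


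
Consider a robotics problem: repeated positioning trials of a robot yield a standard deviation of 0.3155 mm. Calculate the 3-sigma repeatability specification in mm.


repeatability = 3*sigma = 3*0.3155 = 0.9465

0.9465 mm


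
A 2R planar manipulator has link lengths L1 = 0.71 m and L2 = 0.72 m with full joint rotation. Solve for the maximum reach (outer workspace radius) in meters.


r_max = L1 + L2 = 0.71 + 0.72 = 1.4300

1.4300 m


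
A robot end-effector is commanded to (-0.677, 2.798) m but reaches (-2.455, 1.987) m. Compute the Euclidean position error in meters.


dx = -2.455 - (-0.677) = -1.7780, dy = 1.987 - (2.798) = -0.8110
err = sqrt(3.161284 + 0.657721) = 1.9542

1.9542 m


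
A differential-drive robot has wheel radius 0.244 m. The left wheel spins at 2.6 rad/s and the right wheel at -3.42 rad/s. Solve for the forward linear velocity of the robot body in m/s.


v = r*(wR + wL)/2 = 0.244*(-3.42 + 2.6)/2 = -0.1000

-0.1000 m/s


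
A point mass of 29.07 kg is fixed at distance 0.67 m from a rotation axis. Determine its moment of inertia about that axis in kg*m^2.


I = m*r^2 = 29.07*0.67^2 = 13.0495

13.0495 kg*m^2


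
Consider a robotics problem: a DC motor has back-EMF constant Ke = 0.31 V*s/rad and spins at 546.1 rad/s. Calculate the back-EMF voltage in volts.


V_emf = Ke * omega = 0.31*546.1 = 169.2910

169.2910 V
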